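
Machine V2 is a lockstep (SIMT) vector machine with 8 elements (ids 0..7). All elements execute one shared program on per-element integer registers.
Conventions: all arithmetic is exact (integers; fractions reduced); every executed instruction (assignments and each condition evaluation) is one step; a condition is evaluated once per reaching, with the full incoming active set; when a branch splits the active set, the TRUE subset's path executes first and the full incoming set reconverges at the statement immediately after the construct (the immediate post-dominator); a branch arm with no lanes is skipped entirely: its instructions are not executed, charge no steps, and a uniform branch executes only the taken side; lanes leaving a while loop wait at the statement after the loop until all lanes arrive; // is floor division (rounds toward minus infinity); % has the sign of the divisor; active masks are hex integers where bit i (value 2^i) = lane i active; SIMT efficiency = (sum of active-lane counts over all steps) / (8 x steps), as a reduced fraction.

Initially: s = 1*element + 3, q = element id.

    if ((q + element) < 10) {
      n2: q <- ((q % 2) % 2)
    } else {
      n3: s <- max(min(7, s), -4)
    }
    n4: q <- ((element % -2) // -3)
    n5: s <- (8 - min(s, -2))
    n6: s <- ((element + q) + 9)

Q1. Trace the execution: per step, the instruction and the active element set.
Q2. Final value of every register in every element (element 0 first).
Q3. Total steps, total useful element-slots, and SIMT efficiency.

step 0: eval ((q + element) < 10)    0xff
step 1: q <- ((q % 2) % 2)           0x1f
step 2: s <- max(min(7, s), -4)      0xe0
step 3: q <- ((element % -2) // -3)  0xff
step 4: s <- (8 - min(s, -2))        0xff
step 5: s <- ((element + q) + 9)     0xff

Answer: 6 steps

s: 9,10,11,12,13,14,15,16
q: 0,0,0,0,0,0,0,0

steps = 6; useful = 40; efficiency = 40/48 = 5/6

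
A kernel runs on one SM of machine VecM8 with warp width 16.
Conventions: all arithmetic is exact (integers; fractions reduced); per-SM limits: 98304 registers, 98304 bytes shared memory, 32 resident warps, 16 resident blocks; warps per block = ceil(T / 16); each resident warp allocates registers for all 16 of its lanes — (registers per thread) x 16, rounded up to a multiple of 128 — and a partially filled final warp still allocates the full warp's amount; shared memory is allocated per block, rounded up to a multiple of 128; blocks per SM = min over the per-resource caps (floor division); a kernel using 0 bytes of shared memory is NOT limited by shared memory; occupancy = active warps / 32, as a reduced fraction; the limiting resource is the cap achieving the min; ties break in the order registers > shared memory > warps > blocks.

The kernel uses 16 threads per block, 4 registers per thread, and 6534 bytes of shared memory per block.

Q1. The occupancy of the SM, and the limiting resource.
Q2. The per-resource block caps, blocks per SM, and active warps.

Answer: occupancy 7/16, limited by shared memory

registers: 768 blocks
shared memory: 14 blocks
warps: 32 blocks
blocks: 16 blocks

Answer: 14 blocks, 14 active warps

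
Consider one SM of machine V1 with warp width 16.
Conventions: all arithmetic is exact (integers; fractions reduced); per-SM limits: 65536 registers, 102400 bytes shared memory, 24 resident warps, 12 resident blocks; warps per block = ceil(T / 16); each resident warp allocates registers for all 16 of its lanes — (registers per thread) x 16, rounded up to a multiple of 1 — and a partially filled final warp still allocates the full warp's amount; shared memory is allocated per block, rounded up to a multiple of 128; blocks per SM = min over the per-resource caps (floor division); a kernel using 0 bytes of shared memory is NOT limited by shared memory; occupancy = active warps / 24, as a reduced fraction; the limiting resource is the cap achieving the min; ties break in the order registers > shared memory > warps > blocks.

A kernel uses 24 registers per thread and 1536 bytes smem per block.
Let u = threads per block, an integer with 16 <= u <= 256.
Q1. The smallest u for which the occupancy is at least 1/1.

Answer: u = 17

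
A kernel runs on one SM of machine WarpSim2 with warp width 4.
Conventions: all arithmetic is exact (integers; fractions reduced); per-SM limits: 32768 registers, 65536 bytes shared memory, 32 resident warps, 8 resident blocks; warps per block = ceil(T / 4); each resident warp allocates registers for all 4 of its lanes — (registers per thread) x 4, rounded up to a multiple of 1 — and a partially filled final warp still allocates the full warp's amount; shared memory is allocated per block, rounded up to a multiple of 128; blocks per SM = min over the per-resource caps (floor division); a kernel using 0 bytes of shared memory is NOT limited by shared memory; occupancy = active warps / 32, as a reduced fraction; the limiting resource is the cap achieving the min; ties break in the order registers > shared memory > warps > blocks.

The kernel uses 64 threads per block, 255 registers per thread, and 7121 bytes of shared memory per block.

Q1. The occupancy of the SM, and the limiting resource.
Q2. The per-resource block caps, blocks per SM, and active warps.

Answer: occupancy 1, limited by registers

registers: 2 blocks
shared memory: 9 blocks
warps: 2 blocks
blocks: 8 blocks

Answer: 2 blocks, 32 active warps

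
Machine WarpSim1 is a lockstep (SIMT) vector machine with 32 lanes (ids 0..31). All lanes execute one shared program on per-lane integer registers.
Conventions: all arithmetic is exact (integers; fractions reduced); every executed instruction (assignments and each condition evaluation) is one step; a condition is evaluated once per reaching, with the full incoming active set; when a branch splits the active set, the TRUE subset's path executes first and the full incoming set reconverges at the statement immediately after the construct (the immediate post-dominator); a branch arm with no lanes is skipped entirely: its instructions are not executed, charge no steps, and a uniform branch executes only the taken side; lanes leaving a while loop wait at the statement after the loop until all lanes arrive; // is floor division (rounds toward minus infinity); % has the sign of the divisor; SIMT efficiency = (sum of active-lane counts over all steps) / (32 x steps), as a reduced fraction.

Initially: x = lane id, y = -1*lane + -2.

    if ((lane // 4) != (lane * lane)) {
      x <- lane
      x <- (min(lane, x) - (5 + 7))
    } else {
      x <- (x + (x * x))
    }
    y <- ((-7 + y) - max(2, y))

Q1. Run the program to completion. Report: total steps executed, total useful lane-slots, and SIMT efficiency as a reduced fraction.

Answer: 5 steps, 127 useful, 127/160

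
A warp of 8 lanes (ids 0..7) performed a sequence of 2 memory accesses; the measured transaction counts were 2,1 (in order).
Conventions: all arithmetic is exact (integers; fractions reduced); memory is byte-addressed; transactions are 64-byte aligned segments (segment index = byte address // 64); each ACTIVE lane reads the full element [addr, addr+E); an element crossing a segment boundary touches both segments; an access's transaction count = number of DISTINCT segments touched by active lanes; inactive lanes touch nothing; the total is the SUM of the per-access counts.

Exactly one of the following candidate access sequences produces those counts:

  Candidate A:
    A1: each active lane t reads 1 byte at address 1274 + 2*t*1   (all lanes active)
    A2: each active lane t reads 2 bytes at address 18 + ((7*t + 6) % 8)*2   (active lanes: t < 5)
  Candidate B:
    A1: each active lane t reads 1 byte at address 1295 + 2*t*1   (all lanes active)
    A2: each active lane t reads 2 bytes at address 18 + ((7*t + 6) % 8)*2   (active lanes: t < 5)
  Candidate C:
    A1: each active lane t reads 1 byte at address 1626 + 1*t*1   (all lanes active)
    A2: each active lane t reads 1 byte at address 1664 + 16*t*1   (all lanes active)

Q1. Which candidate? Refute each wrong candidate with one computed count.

B: A1 gives 1 transaction, not 2
C: A1 gives 1 transaction, not 2
A: all counts match (2,1)

Answer: A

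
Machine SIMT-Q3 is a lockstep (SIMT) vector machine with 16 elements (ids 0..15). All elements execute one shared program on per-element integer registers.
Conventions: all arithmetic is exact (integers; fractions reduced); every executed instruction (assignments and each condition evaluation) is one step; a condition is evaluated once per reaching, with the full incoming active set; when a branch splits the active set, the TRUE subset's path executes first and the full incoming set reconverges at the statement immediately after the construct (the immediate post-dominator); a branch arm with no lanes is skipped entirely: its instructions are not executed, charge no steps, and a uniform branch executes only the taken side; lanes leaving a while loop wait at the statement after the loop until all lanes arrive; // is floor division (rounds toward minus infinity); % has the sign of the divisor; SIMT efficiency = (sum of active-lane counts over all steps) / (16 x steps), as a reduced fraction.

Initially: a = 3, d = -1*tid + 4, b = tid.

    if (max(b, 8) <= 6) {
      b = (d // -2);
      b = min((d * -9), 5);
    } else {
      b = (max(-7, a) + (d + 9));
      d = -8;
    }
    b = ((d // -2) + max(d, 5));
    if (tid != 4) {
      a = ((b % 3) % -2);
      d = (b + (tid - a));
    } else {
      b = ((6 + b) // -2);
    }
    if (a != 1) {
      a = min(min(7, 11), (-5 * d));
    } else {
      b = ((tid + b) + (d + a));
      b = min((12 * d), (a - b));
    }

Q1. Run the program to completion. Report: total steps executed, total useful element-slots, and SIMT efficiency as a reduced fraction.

Answer: 10 steps, 143 useful, 143/160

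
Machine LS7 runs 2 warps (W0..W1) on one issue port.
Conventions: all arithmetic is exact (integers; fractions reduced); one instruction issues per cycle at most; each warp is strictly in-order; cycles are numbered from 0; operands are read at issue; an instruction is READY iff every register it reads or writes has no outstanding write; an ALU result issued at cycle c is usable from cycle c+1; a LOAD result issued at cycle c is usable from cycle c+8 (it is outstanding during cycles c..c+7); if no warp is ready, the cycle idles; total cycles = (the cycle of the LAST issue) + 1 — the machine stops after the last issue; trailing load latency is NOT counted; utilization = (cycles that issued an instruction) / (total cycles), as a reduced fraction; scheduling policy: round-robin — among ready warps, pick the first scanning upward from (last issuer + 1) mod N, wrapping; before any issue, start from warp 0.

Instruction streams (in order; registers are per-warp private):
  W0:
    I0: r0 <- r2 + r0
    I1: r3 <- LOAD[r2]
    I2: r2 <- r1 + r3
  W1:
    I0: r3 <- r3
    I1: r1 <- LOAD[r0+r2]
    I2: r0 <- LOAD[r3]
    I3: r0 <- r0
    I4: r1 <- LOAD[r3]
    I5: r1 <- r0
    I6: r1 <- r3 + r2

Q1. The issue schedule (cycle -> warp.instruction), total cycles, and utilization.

cycle 0: W0.I0
cycle 1: W1.I0
cycle 2: W0.I1
cycle 3: W1.I1
cycle 4: W1.I2
cycle 5: idle
cycle 6: idle
cycle 7: idle
cycle 8: idle
cycle 9: idle
cycle 10: W0.I2
cycle 11: idle
cycle 12: W1.I3
cycle 13: W1.I4
cycle 14: idle
cycle 15: idle
cycle 16: idle
cycle 17: idle
cycle 18: idle
cycle 19: idle
cycle 20: idle
cycle 21: W1.I5
cycle 22: W1.I6

Answer: 23 cycles, utilization 10/23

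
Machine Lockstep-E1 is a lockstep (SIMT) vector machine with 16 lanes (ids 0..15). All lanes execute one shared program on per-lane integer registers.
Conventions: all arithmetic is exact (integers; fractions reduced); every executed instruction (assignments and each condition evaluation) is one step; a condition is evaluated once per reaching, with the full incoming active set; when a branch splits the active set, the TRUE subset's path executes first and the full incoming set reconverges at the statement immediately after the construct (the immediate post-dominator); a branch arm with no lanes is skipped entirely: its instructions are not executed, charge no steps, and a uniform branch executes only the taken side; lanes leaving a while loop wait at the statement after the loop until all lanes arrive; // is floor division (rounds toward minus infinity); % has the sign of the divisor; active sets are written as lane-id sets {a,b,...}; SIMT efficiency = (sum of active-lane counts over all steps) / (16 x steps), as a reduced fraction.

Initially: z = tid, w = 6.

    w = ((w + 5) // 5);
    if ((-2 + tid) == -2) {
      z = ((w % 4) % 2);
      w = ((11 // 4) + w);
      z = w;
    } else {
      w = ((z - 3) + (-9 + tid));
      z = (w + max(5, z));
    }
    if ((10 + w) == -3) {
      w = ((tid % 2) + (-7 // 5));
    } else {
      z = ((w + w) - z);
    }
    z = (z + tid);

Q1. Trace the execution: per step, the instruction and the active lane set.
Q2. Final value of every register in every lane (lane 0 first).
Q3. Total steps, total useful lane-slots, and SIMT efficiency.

step 0: w <- ((w + 5) // 5)          {0,1,2,3,4,5,6,7,8,9,10,11,12,13,14,15}
step 1: eval ((-2 + tid) == -2)      {0,1,2,3,4,5,6,7,8,9,10,11,12,13,14,15}
step 2: z <- ((w % 4) % 2)           {0}
step 3: w <- ((11 // 4) + w)         {0}
step 4: z <- w                       {0}
step 5: w <- ((z - 3) + (-9 + tid))  {1,2,3,4,5,6,7,8,9,10,11,12,13,14,15}
step 6: z <- (w + max(5, z))         {1,2,3,4,5,6,7,8,9,10,11,12,13,14,15}
step 7: eval ((10 + w) == -3)        {0,1,2,3,4,5,6,7,8,9,10,11,12,13,14,15}
step 8: z <- ((w + w) - z)           {0,1,2,3,4,5,6,7,8,9,10,11,12,13,14,15}
step 9: z <- (z + tid)               {0,1,2,3,4,5,6,7,8,9,10,11,12,13,14,15}

Answer: 10 steps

z: 4,-14,-11,-8,-5,-2,0,2,4,6,8,10,12,14,16,18
w: 4,-10,-8,-6,-4,-2,0,2,4,6,8,10,12,14,16,18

steps = 10; useful = 113; efficiency = 113/160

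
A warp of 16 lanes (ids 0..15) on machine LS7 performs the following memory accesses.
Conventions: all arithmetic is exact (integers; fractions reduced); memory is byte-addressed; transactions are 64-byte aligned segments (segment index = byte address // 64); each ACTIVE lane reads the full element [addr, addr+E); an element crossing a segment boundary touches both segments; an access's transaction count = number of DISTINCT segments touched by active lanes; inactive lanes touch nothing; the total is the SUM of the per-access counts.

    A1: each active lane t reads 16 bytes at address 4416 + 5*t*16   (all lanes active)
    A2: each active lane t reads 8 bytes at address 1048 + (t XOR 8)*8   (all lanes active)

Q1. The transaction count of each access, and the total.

A1: 16 transactions
A2: 3 transactions

Answer: 16,3; total 19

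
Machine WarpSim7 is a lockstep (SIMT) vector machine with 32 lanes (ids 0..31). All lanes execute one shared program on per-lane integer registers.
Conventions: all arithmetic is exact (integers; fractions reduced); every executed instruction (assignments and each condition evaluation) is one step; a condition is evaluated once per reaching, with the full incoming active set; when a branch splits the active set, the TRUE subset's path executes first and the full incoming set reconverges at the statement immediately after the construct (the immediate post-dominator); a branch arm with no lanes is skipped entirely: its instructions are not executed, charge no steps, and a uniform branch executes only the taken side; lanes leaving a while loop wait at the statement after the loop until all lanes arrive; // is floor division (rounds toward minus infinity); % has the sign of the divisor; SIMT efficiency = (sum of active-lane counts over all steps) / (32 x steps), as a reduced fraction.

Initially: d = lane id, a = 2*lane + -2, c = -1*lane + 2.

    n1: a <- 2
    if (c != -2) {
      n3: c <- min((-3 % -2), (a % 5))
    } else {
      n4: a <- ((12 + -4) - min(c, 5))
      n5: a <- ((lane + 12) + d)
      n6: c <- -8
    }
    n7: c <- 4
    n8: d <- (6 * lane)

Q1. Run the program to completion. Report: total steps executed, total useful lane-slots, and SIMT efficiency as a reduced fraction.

Answer: 8 steps, 162 useful, 81/128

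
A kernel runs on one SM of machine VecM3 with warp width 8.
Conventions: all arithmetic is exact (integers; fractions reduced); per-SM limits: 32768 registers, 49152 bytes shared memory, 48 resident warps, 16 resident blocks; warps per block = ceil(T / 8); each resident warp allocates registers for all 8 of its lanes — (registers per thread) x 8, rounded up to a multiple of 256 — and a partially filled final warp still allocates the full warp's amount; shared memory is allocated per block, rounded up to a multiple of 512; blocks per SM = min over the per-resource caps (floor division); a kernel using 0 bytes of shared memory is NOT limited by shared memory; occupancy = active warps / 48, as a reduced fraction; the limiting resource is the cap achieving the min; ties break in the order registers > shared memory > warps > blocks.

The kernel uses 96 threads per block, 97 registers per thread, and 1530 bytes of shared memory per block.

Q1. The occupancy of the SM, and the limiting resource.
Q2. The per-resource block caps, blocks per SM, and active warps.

Answer: occupancy 1/2, limited by registers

registers: 2 blocks
shared memory: 32 blocks
warps: 4 blocks
blocks: 16 blocks

Answer: 2 blocks, 24 active warps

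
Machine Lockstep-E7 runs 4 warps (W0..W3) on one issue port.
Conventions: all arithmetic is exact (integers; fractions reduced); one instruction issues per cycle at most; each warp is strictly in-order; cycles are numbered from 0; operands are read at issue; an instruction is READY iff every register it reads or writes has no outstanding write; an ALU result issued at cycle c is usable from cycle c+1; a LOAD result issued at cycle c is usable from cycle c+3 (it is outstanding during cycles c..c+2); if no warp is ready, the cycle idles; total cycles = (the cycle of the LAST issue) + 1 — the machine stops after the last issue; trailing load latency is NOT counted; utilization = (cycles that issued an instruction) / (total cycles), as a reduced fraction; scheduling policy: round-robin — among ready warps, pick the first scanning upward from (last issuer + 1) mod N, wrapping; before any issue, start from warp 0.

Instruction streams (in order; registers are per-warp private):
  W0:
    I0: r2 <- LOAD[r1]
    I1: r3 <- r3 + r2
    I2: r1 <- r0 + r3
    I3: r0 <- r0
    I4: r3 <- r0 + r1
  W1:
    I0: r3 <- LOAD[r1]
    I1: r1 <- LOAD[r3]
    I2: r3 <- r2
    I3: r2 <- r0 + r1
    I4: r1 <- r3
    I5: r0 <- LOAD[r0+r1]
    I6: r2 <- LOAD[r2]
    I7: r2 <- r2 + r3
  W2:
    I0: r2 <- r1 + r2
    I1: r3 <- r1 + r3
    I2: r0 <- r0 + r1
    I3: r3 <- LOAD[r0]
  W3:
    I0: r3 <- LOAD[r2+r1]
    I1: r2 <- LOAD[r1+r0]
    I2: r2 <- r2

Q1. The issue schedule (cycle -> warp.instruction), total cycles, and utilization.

cycle 0: W0.I0
cycle 1: W1.I0
cycle 2: W2.I0
cycle 3: W3.I0
cycle 4: W0.I1
cycle 5: W1.I1
cycle 6: W2.I1
cycle 7: W3.I1
cycle 8: W0.I2
cycle 9: W1.I2
cycle 10: W2.I2
cycle 11: W3.I2
cycle 12: W0.I3
cycle 13: W1.I3
cycle 14: W2.I3
cycle 15: W0.I4
cycle 16: W1.I4
cycle 17: W1.I5
cycle 18: W1.I6
cycle 19: idle
cycle 20: idle
cycle 21: W1.I7

Answer: 22 cycles, utilization 10/11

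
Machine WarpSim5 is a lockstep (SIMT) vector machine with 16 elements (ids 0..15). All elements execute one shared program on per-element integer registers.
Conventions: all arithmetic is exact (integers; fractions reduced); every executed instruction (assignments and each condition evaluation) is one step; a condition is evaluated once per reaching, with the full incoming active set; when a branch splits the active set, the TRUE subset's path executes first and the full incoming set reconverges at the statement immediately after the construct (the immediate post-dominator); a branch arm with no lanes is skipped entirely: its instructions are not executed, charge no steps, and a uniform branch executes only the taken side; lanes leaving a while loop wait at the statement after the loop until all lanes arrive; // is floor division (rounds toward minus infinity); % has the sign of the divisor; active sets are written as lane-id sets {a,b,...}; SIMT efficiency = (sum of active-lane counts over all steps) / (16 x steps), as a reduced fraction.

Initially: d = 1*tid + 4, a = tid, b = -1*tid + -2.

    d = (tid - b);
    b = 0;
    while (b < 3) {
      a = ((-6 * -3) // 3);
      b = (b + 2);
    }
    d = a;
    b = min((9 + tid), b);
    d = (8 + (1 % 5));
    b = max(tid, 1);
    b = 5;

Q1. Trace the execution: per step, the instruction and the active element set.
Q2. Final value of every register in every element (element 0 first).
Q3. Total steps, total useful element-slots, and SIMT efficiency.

step 0: d <- (tid - b)               {0,1,2,3,4,5,6,7,8,9,10,11,12,13,14,15}
step 1: b <- 0                       {0,1,2,3,4,5,6,7,8,9,10,11,12,13,14,15}
step 2: eval (b < 3)                 {0,1,2,3,4,5,6,7,8,9,10,11,12,13,14,15}
step 3: a <- ((-6 * -3) // 3)        {0,1,2,3,4,5,6,7,8,9,10,11,12,13,14,15}
step 4: b <- (b + 2)                 {0,1,2,3,4,5,6,7,8,9,10,11,12,13,14,15}
step 5: eval (b < 3)                 {0,1,2,3,4,5,6,7,8,9,10,11,12,13,14,15}
step 6: a <- ((-6 * -3) // 3)        {0,1,2,3,4,5,6,7,8,9,10,11,12,13,14,15}
step 7: b <- (b + 2)                 {0,1,2,3,4,5,6,7,8,9,10,11,12,13,14,15}
step 8: eval (b < 3)                 {0,1,2,3,4,5,6,7,8,9,10,11,12,13,14,15}
step 9: d <- a                       {0,1,2,3,4,5,6,7,8,9,10,11,12,13,14,15}
step 10: b <- min((9 + tid), b)       {0,1,2,3,4,5,6,7,8,9,10,11,12,13,14,15}
step 11: d <- (8 + (1 % 5))           {0,1,2,3,4,5,6,7,8,9,10,11,12,13,14,15}
step 12: b <- max(tid, 1)             {0,1,2,3,4,5,6,7,8,9,10,11,12,13,14,15}
step 13: b <- 5                       {0,1,2,3,4,5,6,7,8,9,10,11,12,13,14,15}

Answer: 14 steps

d: 9,9,9,9,9,9,9,9,9,9,9,9,9,9,9,9
a: 6,6,6,6,6,6,6,6,6,6,6,6,6,6,6,6
b: 5,5,5,5,5,5,5,5,5,5,5,5,5,5,5,5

steps = 14; useful = 224; efficiency = 224/224 = 1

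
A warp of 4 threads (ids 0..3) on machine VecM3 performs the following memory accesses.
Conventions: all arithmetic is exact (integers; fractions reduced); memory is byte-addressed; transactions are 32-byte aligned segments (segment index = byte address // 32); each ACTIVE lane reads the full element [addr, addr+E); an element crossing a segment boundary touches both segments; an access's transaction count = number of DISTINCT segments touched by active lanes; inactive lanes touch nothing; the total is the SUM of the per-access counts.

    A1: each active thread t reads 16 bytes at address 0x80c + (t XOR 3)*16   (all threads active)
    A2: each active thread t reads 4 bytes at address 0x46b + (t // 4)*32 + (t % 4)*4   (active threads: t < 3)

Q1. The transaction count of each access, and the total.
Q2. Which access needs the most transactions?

A1: 3 transactions
A2: 1 transaction

Answer: 3,1; total 4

Answer: A1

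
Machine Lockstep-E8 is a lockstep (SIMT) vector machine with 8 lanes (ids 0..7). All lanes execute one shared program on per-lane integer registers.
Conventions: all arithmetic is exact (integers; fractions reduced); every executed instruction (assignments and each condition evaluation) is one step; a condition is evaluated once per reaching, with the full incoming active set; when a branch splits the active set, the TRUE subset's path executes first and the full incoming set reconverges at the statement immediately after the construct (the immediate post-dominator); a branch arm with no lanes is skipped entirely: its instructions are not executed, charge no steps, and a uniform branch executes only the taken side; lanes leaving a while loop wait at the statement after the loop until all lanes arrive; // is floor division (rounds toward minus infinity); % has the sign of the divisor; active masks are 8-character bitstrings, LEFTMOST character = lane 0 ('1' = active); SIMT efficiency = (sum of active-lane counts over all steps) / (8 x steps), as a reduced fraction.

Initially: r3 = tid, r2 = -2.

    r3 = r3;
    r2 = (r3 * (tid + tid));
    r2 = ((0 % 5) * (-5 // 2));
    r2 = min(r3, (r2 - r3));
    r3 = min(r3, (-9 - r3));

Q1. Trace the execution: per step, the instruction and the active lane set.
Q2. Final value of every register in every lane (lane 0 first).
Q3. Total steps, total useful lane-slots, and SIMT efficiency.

step 0: r3 <- r3                     11111111
step 1: r2 <- (r3 * (tid + tid))     11111111
step 2: r2 <- ((0 % 5) * (-5 // 2))  11111111
step 3: r2 <- min(r3, (r2 - r3))     11111111
step 4: r3 <- min(r3, (-9 - r3))     11111111

Answer: 5 steps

r3: -9,-10,-11,-12,-13,-14,-15,-16
r2: 0,-1,-2,-3,-4,-5,-6,-7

steps = 5; useful = 40; efficiency = 40/40 = 1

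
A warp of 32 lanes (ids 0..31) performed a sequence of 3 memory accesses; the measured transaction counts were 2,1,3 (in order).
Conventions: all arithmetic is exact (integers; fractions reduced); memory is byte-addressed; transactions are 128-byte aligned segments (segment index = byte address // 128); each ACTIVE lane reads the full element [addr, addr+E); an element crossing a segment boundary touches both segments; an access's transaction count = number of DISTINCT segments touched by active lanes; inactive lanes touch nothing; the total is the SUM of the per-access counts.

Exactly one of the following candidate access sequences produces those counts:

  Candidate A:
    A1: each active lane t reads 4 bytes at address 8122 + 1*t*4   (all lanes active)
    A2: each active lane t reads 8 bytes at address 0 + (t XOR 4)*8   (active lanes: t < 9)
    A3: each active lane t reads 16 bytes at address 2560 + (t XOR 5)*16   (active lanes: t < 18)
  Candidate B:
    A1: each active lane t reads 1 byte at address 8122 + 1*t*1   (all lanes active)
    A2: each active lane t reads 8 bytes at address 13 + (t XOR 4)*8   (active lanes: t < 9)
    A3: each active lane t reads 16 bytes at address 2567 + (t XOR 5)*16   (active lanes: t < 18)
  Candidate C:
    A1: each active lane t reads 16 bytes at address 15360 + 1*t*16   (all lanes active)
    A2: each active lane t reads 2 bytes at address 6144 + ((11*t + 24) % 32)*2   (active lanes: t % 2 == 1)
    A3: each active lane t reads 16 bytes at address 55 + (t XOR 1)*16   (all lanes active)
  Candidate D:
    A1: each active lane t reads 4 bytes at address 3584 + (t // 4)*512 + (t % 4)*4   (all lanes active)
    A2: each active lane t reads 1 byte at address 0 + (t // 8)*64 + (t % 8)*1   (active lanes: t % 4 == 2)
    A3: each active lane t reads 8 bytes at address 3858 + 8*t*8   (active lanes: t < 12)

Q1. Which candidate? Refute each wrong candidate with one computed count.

B: A1 gives 1 transaction, not 2
C: A1 gives 4 transactions, not 2
D: A1 gives 8 transactions, not 2
A: all counts match (2,1,3)

Answer: A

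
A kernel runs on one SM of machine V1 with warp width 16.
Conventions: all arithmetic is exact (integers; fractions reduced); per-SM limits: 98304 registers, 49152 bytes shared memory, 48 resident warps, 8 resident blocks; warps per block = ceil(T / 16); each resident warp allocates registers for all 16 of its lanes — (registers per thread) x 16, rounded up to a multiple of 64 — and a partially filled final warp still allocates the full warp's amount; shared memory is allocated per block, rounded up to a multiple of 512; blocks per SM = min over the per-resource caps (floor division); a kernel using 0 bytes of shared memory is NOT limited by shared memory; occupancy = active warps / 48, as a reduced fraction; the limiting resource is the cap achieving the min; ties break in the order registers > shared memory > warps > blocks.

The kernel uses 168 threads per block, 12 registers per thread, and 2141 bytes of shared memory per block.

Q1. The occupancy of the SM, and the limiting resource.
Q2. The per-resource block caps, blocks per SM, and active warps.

Answer: occupancy 11/12, limited by warps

registers: 46 blocks
shared memory: 19 blocks
warps: 4 blocks
blocks: 8 blocks

Answer: 4 blocks, 44 active warps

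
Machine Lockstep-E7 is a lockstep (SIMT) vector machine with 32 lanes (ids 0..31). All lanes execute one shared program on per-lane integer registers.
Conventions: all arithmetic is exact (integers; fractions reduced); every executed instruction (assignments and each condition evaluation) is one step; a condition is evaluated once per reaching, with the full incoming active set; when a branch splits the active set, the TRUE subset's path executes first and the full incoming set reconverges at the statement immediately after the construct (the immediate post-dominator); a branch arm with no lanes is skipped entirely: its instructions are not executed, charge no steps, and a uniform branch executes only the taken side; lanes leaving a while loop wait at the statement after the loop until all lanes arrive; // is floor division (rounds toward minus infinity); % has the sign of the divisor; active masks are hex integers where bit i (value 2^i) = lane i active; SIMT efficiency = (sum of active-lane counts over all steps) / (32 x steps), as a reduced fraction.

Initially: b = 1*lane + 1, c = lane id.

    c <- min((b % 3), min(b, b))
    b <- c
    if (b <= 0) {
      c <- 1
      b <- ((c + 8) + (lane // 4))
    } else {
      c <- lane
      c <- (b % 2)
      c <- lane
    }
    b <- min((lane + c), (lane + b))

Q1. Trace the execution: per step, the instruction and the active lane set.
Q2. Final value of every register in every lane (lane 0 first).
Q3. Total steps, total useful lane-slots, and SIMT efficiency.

step 0: c <- min((b % 3), min(b, b)) 0xffffffff
step 1: b <- c                       0xffffffff
step 2: eval (b <= 0)                0xffffffff
step 3: c <- 1                       0x24924924
step 4: b <- ((c + 8) + (lane // 4)) 0x24924924
step 5: c <- lane                    0xdb6db6db
step 6: c <- (b % 2)                 0xdb6db6db
step 7: c <- lane                    0xdb6db6db
step 8: b <- min((lane + c), (lane + b)) 0xffffffff

Answer: 9 steps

b: 0,2,3,4,6,6,7,9,9,10,12,12,13,15,15,16,18,18,19,21,21,22,24,24,25,27,27,28,30,30,31,33
c: 0,1,1,3,4,1,6,7,1,9,10,1,12,13,1,15,16,1,18,19,1,21,22,1,24,25,1,27,28,1,30,31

steps = 9; useful = 214; efficiency = 214/288 = 107/144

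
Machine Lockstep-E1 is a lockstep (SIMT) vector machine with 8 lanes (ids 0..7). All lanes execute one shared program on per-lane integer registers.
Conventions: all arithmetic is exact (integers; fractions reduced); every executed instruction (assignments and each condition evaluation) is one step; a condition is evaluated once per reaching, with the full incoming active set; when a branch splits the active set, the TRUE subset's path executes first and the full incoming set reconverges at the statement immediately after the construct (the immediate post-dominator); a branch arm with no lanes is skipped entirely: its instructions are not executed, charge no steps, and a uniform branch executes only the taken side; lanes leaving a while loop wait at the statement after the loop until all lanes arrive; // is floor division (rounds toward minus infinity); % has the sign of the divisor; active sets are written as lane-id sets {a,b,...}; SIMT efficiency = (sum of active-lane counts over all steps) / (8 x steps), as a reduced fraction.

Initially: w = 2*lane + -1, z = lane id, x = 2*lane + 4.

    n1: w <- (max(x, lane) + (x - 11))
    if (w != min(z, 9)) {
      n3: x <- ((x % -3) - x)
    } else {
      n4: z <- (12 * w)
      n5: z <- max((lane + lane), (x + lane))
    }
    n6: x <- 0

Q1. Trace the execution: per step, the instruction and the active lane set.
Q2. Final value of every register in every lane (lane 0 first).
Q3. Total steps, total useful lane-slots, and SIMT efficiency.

step 0: w <- (max(x, lane) + (x - 11)) {0,1,2,3,4,5,6,7}
step 1: eval (w != min(z, 9))        {0,1,2,3,4,5,6,7}
step 2: x <- ((x % -3) - x)          {0,2,3,4,5,6,7}
step 3: z <- (12 * w)                {1}
step 4: z <- max((lane + lane), (x + lane)) {1}
step 5: x <- 0                       {0,1,2,3,4,5,6,7}

Answer: 6 steps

w: -3,1,5,9,13,17,21,25
z: 0,7,2,3,4,5,6,7
x: 0,0,0,0,0,0,0,0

steps = 6; useful = 33; efficiency = 33/48 = 11/16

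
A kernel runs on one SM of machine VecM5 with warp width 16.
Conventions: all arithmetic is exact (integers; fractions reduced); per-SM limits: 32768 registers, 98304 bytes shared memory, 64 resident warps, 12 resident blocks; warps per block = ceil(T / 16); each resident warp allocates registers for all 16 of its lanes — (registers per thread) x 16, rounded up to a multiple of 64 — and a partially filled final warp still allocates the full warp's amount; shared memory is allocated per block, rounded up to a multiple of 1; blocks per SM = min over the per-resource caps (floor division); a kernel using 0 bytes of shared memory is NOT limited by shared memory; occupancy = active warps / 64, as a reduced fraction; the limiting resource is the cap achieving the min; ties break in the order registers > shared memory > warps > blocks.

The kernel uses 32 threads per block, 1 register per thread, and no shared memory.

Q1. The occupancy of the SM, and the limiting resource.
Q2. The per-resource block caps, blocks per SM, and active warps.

Answer: occupancy 3/8, limited by blocks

registers: 256 blocks
shared memory: no limit (kernel uses none)
warps: 32 blocks
blocks: 12 blocks

Answer: 12 blocks, 24 active warps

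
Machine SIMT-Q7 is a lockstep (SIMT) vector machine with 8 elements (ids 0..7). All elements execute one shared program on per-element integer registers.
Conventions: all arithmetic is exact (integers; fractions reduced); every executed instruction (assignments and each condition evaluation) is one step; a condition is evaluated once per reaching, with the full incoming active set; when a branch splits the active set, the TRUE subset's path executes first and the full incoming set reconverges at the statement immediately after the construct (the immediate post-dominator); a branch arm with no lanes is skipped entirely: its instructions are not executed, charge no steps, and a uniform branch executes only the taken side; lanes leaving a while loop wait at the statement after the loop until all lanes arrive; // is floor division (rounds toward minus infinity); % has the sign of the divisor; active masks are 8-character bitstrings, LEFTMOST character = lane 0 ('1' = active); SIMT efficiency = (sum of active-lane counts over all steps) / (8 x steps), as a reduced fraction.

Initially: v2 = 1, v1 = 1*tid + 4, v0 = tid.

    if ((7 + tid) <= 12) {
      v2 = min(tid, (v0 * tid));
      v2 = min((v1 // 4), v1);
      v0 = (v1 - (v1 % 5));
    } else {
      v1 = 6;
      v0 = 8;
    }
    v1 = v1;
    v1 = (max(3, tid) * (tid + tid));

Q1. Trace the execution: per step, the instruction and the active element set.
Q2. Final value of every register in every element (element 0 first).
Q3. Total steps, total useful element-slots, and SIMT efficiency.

step 0: eval ((7 + tid) <= 12)       11111111
step 1: v2 <- min(tid, (v0 * tid))   11111100
step 2: v2 <- min((v1 // 4), v1)     11111100
step 3: v0 <- (v1 - (v1 % 5))        11111100
step 4: v1 <- 6                      00000011
step 5: v0 <- 8                      00000011
step 6: v1 <- v1                     11111111
step 7: v1 <- (max(3, tid) * (tid + tid)) 11111111

Answer: 8 steps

v2: 1,1,1,1,2,2,1,1
v1: 0,6,12,18,32,50,72,98
v0: 0,5,5,5,5,5,8,8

steps = 8; useful = 46; efficiency = 46/64 = 23/32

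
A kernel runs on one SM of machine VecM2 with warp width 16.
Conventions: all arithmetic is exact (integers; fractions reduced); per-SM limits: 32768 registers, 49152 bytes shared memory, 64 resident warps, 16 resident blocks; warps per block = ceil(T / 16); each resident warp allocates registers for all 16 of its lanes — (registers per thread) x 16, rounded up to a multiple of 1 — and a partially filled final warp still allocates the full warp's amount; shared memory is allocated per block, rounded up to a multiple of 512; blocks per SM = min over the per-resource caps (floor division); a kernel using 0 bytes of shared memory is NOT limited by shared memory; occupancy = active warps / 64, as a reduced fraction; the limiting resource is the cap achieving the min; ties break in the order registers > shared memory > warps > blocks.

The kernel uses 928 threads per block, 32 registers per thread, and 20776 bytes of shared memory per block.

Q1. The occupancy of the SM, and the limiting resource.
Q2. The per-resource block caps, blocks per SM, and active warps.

Answer: occupancy 29/32, limited by registers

registers: 1 block
shared memory: 2 blocks
warps: 1 block
blocks: 16 blocks

Answer: 1 block, 58 active warps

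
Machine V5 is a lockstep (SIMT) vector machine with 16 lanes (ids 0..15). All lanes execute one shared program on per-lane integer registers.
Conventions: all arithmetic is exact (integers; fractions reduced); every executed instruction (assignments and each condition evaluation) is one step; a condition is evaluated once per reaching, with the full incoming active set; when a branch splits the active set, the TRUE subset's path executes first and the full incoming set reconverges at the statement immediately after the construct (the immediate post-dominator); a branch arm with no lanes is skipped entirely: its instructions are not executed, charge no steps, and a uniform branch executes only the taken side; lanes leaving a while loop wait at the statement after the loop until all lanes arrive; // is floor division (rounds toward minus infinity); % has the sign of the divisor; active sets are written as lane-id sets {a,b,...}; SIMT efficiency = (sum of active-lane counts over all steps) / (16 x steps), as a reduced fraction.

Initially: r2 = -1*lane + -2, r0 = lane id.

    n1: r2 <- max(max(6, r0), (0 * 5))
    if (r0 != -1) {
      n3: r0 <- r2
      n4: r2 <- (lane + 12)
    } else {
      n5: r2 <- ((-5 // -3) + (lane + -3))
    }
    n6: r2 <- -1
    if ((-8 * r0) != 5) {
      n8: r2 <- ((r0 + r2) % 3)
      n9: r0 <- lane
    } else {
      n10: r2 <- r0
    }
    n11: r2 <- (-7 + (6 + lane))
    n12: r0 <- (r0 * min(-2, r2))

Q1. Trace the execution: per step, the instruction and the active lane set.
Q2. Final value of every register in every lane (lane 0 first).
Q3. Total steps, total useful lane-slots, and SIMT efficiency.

step 0: r2 <- max(max(6, r0), (0 * 5)) {0,1,2,3,4,5,6,7,8,9,10,11,12,13,14,15}
step 1: eval (r0 != -1)              {0,1,2,3,4,5,6,7,8,9,10,11,12,13,14,15}
step 2: r0 <- r2                     {0,1,2,3,4,5,6,7,8,9,10,11,12,13,14,15}
step 3: r2 <- (lane + 12)            {0,1,2,3,4,5,6,7,8,9,10,11,12,13,14,15}
step 4: r2 <- -1                     {0,1,2,3,4,5,6,7,8,9,10,11,12,13,14,15}
step 5: eval ((-8 * r0) != 5)        {0,1,2,3,4,5,6,7,8,9,10,11,12,13,14,15}
step 6: r2 <- ((r0 + r2) % 3)        {0,1,2,3,4,5,6,7,8,9,10,11,12,13,14,15}
step 7: r0 <- lane                   {0,1,2,3,4,5,6,7,8,9,10,11,12,13,14,15}
step 8: r2 <- (-7 + (6 + lane))      {0,1,2,3,4,5,6,7,8,9,10,11,12,13,14,15}
step 9: r0 <- (r0 * min(-2, r2))     {0,1,2,3,4,5,6,7,8,9,10,11,12,13,14,15}

Answer: 10 steps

r2: -1,0,1,2,3,4,5,6,7,8,9,10,11,12,13,14
r0: 0,-2,-4,-6,-8,-10,-12,-14,-16,-18,-20,-22,-24,-26,-28,-30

steps = 10; useful = 160; efficiency = 160/160 = 1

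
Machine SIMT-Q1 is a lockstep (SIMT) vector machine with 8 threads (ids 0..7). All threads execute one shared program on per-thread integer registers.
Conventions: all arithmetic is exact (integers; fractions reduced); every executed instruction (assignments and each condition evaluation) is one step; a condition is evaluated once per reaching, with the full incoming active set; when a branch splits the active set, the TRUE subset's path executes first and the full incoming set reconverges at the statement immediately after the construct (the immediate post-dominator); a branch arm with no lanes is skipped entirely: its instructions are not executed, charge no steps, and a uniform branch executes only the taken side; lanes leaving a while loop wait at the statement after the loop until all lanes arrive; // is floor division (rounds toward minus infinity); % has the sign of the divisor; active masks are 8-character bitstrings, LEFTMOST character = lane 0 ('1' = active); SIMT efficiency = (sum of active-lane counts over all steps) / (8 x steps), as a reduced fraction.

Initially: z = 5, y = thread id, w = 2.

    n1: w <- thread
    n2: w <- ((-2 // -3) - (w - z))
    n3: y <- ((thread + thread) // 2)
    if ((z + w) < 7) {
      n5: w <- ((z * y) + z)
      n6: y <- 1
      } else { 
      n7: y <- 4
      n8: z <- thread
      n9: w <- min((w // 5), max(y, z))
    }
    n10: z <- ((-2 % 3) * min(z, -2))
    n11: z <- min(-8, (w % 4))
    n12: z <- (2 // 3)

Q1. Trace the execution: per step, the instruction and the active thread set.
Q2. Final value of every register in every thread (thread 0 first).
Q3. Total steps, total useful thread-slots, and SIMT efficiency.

step 0: w <- thread                  11111111
step 1: w <- ((-2 // -3) - (w - z))  11111111
step 2: y <- ((thread + thread) // 2) 11111111
step 3: eval ((z + w) < 7)           11111111
step 4: w <- ((z * y) + z)           00001111
step 5: y <- 1                       00001111
step 6: y <- 4                       11110000
step 7: z <- thread                  11110000
step 8: w <- min((w // 5), max(y, z)) 11110000
step 9: z <- ((-2 % 3) * min(z, -2)) 11111111
step 10: z <- min(-8, (w % 4))        11111111
step 11: z <- (2 // 3)                11111111

Answer: 12 steps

z: 0,0,0,0,0,0,0,0
y: 4,4,4,4,1,1,1,1
w: 1,0,0,0,25,30,35,40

steps = 12; useful = 76; efficiency = 76/96 = 19/24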